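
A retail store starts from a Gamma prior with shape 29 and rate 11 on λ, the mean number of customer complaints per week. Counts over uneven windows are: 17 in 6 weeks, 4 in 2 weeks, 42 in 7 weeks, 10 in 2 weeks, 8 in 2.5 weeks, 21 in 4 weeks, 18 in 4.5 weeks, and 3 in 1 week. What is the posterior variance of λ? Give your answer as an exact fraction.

19/200

Total count: 17 + 4 + 42 + 10 + 8 + 21 + 18 + 3 = 123.
Total exposure: 6 + 2 + 7 + 2 + 2.5 + 4 + 4.5 + 1 = 29 weeks.
Gamma(α, β) with Poisson data over total exposure Σt gives posterior Gamma(α+Σx, β+Σt) = Gamma(152, 40).
Posterior variance = α'/β'² = 152/1600 = 19/200.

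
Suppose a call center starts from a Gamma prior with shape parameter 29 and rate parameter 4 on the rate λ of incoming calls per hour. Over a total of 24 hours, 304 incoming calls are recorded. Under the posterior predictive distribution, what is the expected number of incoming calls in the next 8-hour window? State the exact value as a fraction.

666/7

Total count 304 over total exposure 24 hours.
By Gamma–Poisson conjugacy, the posterior is Gamma(α + Σx, β + Σt) = Gamma(29 + 304, 4 + 24) = Gamma(333, 28).
Predictive mean over an 8-hour window = T·E[λ|data] = 8·333/28 = 666/7.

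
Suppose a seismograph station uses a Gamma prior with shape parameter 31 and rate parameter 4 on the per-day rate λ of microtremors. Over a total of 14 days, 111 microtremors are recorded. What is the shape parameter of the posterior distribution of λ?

142

Total count 111 over total exposure 14 days.
Gamma(α, β) with Poisson data over total exposure Σt gives posterior Gamma(α+Σx, β+Σt) = Gamma(142, 18).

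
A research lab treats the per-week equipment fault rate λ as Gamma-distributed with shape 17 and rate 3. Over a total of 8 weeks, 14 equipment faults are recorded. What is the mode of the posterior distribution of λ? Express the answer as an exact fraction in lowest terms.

30/11

Total count 14 over total exposure 8 weeks.
Gamma(α, β) with Poisson data over total exposure Σt gives posterior Gamma(α+Σx, β+Σt) = Gamma(31, 11).
Posterior mode = (α'−1)/β' = 30/11.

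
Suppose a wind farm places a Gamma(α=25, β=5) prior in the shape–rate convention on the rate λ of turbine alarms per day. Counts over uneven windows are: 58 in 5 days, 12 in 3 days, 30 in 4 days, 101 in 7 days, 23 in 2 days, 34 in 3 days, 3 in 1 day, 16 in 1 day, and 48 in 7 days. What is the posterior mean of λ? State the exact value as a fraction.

175/19

Total count: 58 + 12 + 30 + 101 + 23 + 34 + 3 + 16 + 48 = 325.
Total exposure: 5 + 3 + 4 + 7 + 2 + 3 + 1 + 1 + 7 = 33 days.
Gamma(α, β) with Poisson data over total exposure Σt gives posterior Gamma(α+Σx, β+Σt) = Gamma(350, 38).
Posterior mean = α'/β' = 350/38 = 175/19.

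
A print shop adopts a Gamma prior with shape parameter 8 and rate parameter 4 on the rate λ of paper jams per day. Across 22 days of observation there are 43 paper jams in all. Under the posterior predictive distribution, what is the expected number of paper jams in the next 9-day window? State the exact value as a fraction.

Total count 43 over total exposure 22 days.
Gamma(α, β) with Poisson data over total exposure Σt gives posterior Gamma(α+Σx, β+Σt) = Gamma(51, 26).
Predictive mean over a 9-day window = T·E[λ|data] = 9·51/26 = 459/26.

459/26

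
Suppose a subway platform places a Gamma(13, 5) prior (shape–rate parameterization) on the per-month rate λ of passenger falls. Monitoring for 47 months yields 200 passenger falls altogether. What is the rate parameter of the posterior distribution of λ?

52

Total count 200 over total exposure 47 months.
Gamma(α, β) with Poisson data over total exposure Σt gives posterior Gamma(α+Σx, β+Σt) = Gamma(213, 52).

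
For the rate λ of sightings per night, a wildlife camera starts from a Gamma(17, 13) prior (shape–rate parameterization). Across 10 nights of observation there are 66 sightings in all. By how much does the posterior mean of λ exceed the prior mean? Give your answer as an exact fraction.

Total count 66 over total exposure 10 nights.
Posterior: α' = 17 + 66 = 83, β' = 13 + 10 = 23.
Posterior mean = 83/23 = 83/23; prior mean = 17/13 = 17/13. Difference = 83/23 − 17/13 = 688/299.

688/299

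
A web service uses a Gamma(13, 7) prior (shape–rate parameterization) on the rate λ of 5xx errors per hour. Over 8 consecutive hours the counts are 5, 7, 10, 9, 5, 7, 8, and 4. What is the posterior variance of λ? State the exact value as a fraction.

Total count: 5 + 7 + 10 + 9 + 5 + 7 + 8 + 4 = 55.
Total exposure: 8 hours.
By Gamma–Poisson conjugacy, the posterior is Gamma(α + Σx, β + Σt) = Gamma(13 + 55, 7 + 8) = Gamma(68, 15).
Posterior variance = α'/β'² = 68/225.

68/225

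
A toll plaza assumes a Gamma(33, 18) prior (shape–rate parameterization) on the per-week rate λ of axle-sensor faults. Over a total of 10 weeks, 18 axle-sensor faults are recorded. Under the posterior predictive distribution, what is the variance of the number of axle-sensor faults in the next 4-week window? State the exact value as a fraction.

408/49

Total count 18 over total exposure 10 weeks.
Gamma(α, β) with Poisson data over total exposure Σt gives posterior Gamma(α+Σx, β+Σt) = Gamma(51, 28).
The posterior predictive for a window of length T is Negative Binomial with variance T·α'·(β'+T)/β'² = 4·51·32/784 = 408/49.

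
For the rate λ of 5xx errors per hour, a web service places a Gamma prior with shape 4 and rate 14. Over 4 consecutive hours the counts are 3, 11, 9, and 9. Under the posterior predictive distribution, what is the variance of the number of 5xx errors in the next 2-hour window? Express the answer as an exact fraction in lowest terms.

Total count: 3 + 11 + 9 + 9 = 32.
Total exposure: 4 hours.
By Gamma–Poisson conjugacy, the posterior is Gamma(α + Σx, β + Σt) = Gamma(4 + 32, 14 + 4) = Gamma(36, 18).
The posterior predictive for a window of length T is Negative Binomial with variance T·α'·(β'+T)/β'² = 2·36·20/324 = 40/9.

40/9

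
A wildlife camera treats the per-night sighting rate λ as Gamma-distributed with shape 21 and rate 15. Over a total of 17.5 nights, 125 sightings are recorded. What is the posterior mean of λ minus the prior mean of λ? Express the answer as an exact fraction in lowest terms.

Total count 125 over total exposure 17.5 nights.
The Gamma prior is conjugate for the Poisson rate, so λ | data ~ Gamma(21+125, 15+17.5) = Gamma(146, 65/2).
Posterior mean = 146/(65/2) = 292/65; prior mean = 21/15 = 7/5. Difference = 292/65 − 7/5 = 201/65.

201/65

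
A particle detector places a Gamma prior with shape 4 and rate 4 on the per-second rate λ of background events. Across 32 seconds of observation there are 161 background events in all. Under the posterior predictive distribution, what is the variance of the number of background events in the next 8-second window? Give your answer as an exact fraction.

1210/27

Total count 161 over total exposure 32 seconds.
Gamma(α, β) with Poisson data over total exposure Σt gives posterior Gamma(α+Σx, β+Σt) = Gamma(165, 36).
The posterior predictive for a window of length T is Negative Binomial with variance T·α'·(β'+T)/β'² = 8·165·44/1296 = 1210/27.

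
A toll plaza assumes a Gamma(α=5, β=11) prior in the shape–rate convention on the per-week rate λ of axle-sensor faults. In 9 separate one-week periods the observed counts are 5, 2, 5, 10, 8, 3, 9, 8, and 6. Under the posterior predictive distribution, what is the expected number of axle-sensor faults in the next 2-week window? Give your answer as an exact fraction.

61/10

Total count: 5 + 2 + 5 + 10 + 8 + 3 + 9 + 8 + 6 = 56.
Total exposure: 9 weeks.
Conjugate update: add total count to the shape and total exposure to the rate, giving Gamma(61, 20).
Predictive mean over a 2-week window = T·E[λ|data] = 2·61/20 = 61/10.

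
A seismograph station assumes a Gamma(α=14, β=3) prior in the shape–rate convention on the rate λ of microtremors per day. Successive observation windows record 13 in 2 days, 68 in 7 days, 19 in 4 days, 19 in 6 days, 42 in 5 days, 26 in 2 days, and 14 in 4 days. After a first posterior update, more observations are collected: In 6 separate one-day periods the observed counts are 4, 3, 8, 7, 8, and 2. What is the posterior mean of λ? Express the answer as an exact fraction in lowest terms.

19/3

Total count: 13 + 68 + 19 + 19 + 42 + 26 + 14 = 201.
Total exposure: 2 + 7 + 4 + 6 + 5 + 2 + 4 = 30 days.
After the first batch: Gamma(14 + 201, 3 + 30) = Gamma(215, 33).
Total count: 4 + 3 + 8 + 7 + 8 + 2 = 32.
Total exposure: 6 days.
After the second batch: Gamma(215 + 32, 33 + 6) = Gamma(247, 39).
Posterior mean = α'/β' = 247/39 = 19/3.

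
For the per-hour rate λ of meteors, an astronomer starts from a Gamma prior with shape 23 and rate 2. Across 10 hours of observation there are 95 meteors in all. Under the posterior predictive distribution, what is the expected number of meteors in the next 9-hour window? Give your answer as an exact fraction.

177/2

Total count 95 over total exposure 10 hours.
By Gamma–Poisson conjugacy, the posterior is Gamma(α + Σx, β + Σt) = Gamma(23 + 95, 2 + 10) = Gamma(118, 12).
Predictive mean over a 9-hour window = T·E[λ|data] = 9·118/12 = 177/2.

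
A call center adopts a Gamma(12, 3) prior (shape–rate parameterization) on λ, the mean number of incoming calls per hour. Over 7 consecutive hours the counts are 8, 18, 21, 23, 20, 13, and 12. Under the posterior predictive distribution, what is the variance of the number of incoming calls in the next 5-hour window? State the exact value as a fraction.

Total count: 8 + 18 + 21 + 23 + 20 + 13 + 12 = 115.
Total exposure: 7 hours.
The Gamma prior is conjugate for the Poisson rate, so λ | data ~ Gamma(12+115, 3+7) = Gamma(127, 10).
The posterior predictive for a window of length T is Negative Binomial with variance T·α'·(β'+T)/β'² = 5·127·15/100 = 381/4.

381/4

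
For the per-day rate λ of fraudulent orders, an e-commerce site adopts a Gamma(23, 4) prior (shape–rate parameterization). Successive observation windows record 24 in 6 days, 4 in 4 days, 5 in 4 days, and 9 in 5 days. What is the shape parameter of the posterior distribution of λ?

65

Total count: 24 + 4 + 5 + 9 = 42.
Total exposure: 6 + 4 + 4 + 5 = 19 days.
Gamma(α, β) with Poisson data over total exposure Σt gives posterior Gamma(α+Σx, β+Σt) = Gamma(65, 23).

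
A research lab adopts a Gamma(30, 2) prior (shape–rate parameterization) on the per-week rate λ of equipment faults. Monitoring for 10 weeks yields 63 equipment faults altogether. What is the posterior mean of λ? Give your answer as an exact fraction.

31/4

Total count 63 over total exposure 10 weeks.
By Gamma–Poisson conjugacy, the posterior is Gamma(α + Σx, β + Σt) = Gamma(30 + 63, 2 + 10) = Gamma(93, 12).
Posterior mean = α'/β' = 93/12 = 31/4.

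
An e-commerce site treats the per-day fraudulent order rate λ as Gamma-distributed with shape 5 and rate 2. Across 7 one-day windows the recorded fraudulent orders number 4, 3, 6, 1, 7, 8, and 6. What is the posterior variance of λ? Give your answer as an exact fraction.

Total count: 4 + 3 + 6 + 1 + 7 + 8 + 6 = 35.
Total exposure: 7 days.
Posterior: α' = 5 + 35 = 40, β' = 2 + 7 = 9.
Posterior variance = α'/β'² = 40/81.

40/81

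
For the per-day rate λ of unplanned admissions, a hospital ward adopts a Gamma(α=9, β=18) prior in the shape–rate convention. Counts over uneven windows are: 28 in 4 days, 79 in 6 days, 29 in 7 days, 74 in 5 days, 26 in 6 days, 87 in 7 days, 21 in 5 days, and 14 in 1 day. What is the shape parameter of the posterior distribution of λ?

Total count: 28 + 79 + 29 + 74 + 26 + 87 + 21 + 14 = 358.
Total exposure: 4 + 6 + 7 + 5 + 6 + 7 + 5 + 1 = 41 days.
The Gamma prior is conjugate for the Poisson rate, so λ | data ~ Gamma(9+358, 18+41) = Gamma(367, 59).

367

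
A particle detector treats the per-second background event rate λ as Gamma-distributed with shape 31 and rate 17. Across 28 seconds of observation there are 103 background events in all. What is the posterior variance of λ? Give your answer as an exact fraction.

Total count 103 over total exposure 28 seconds.
Conjugate update: add total count to the shape and total exposure to the rate, giving Gamma(134, 45).
Posterior variance = α'/β'² = 134/2025.

134/2025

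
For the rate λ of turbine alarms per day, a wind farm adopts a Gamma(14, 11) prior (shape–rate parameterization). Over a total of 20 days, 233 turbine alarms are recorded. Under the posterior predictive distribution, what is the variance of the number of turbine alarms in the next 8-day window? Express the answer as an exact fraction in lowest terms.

Total count 233 over total exposure 20 days.
The Gamma prior is conjugate for the Poisson rate, so λ | data ~ Gamma(14+233, 11+20) = Gamma(247, 31).
The posterior predictive for a window of length T is Negative Binomial with variance T·α'·(β'+T)/β'² = 8·247·39/961 = 77064/961.

77064/961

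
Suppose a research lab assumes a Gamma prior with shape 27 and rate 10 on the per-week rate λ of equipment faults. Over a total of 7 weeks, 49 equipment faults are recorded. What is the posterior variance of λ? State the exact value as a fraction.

76/289

Total count 49 over total exposure 7 weeks.
By Gamma–Poisson conjugacy, the posterior is Gamma(α + Σx, β + Σt) = Gamma(27 + 49, 10 + 7) = Gamma(76, 17).
Posterior variance = α'/β'² = 76/289.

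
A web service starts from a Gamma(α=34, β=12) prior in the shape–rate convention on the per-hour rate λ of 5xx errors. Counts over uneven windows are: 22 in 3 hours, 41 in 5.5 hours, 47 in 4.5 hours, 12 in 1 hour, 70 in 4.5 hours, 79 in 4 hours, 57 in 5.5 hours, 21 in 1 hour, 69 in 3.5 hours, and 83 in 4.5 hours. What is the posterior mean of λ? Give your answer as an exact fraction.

Total count: 22 + 41 + 47 + 12 + 70 + 79 + 57 + 21 + 69 + 83 = 501.
Total exposure: 3 + 5.5 + 4.5 + 1 + 4.5 + 4 + 5.5 + 1 + 3.5 + 4.5 = 37 hours.
The Gamma prior is conjugate for the Poisson rate, so λ | data ~ Gamma(34+501, 12+37) = Gamma(535, 49).
Posterior mean = α'/β' = 535/49.

535/49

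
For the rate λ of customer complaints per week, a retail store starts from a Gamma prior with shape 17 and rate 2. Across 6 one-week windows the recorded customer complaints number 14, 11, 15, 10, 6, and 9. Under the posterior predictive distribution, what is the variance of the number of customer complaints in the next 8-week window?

164

Total count: 14 + 11 + 15 + 10 + 6 + 9 = 65.
Total exposure: 6 weeks.
Conjugate update: add total count to the shape and total exposure to the rate, giving Gamma(82, 8).
The posterior predictive for a window of length T is Negative Binomial with variance T·α'·(β'+T)/β'² = 8·82·16/64 = 164.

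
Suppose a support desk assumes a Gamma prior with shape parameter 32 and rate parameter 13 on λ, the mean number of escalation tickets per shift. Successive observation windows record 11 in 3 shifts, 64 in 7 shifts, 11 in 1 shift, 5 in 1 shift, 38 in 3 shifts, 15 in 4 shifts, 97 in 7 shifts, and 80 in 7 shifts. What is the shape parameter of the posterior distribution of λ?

353

Total count: 11 + 64 + 11 + 5 + 38 + 15 + 97 + 80 = 321.
Total exposure: 3 + 7 + 1 + 1 + 3 + 4 + 7 + 7 = 33 shifts.
Posterior: α' = 32 + 321 = 353, β' = 13 + 33 = 46.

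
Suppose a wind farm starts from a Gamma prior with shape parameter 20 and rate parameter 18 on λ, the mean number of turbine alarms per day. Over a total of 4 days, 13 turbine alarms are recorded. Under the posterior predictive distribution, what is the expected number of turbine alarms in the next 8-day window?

12

Total count 13 over total exposure 4 days.
By Gamma–Poisson conjugacy, the posterior is Gamma(α + Σx, β + Σt) = Gamma(20 + 13, 18 + 4) = Gamma(33, 22).
Predictive mean over an 8-day window = T·E[λ|data] = 8·33/22 = 12.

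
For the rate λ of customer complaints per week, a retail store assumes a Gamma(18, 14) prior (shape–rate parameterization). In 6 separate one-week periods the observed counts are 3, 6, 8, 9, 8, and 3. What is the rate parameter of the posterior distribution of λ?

20

Total count: 3 + 6 + 8 + 9 + 8 + 3 = 37.
Total exposure: 6 weeks.
The Gamma prior is conjugate for the Poisson rate, so λ | data ~ Gamma(18+37, 14+6) = Gamma(55, 20).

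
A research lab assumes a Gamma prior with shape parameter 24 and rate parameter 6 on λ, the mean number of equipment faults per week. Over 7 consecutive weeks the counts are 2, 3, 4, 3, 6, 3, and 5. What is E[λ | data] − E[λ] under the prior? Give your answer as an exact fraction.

Total count: 2 + 3 + 4 + 3 + 6 + 3 + 5 = 26.
Total exposure: 7 weeks.
By Gamma–Poisson conjugacy, the posterior is Gamma(α + Σx, β + Σt) = Gamma(24 + 26, 6 + 7) = Gamma(50, 13).
Posterior mean = 50/13 = 50/13; prior mean = 24/6 = 4. Difference = 50/13 − 4 = -2/13.

-2/13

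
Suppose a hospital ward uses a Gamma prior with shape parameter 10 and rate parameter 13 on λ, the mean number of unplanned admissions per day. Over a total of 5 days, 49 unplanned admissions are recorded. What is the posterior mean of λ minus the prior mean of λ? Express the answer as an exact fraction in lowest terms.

587/234

Total count 49 over total exposure 5 days.
Posterior: α' = 10 + 49 = 59, β' = 13 + 5 = 18.
Posterior mean = 59/18 = 59/18; prior mean = 10/13 = 10/13. Difference = 59/18 − 10/13 = 587/234.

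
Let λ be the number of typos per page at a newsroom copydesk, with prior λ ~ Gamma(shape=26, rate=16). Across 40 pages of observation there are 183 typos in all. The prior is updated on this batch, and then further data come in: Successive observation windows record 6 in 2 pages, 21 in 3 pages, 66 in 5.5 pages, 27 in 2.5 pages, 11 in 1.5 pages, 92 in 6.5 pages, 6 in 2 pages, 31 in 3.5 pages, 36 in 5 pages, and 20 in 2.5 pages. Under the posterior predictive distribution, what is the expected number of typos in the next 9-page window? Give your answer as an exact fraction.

105/2

Total count 183 over total exposure 40 pages.
After the first batch: Gamma(26 + 183, 16 + 40) = Gamma(209, 56).
Total count: 6 + 21 + 66 + 27 + 11 + 92 + 6 + 31 + 36 + 20 = 316.
Total exposure: 2 + 3 + 5.5 + 2.5 + 1.5 + 6.5 + 2 + 3.5 + 5 + 2.5 = 34 pages.
After the second batch: Gamma(209 + 316, 56 + 34) = Gamma(525, 90).
Predictive mean over a 9-page window = T·E[λ|data] = 9·525/90 = 105/2.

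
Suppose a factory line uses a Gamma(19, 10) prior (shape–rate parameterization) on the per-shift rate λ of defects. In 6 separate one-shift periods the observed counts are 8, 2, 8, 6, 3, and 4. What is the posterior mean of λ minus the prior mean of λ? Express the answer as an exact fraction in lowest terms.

Total count: 8 + 2 + 8 + 6 + 3 + 4 = 31.
Total exposure: 6 shifts.
Gamma(α, β) with Poisson data over total exposure Σt gives posterior Gamma(α+Σx, β+Σt) = Gamma(50, 16).
Posterior mean = 50/16 = 25/8; prior mean = 19/10 = 19/10. Difference = 25/8 − 19/10 = 49/40.

49/40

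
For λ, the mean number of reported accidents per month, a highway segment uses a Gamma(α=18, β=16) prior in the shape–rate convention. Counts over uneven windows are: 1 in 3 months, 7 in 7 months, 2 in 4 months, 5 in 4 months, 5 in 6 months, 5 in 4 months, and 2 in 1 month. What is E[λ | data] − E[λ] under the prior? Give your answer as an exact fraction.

-1/8

Total count: 1 + 7 + 2 + 5 + 5 + 5 + 2 = 27.
Total exposure: 3 + 7 + 4 + 4 + 6 + 4 + 1 = 29 months.
Conjugate update: add total count to the shape and total exposure to the rate, giving Gamma(45, 45).
Posterior mean = 45/45 = 1; prior mean = 18/16 = 9/8. Difference = 1 − 9/8 = -1/8.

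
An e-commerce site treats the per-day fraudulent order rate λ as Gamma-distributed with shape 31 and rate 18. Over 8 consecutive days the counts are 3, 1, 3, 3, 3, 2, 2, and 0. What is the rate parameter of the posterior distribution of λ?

26

Total count: 3 + 1 + 3 + 3 + 3 + 2 + 2 + 0 = 17.
Total exposure: 8 days.
Gamma(α, β) with Poisson data over total exposure Σt gives posterior Gamma(α+Σx, β+Σt) = Gamma(48, 26).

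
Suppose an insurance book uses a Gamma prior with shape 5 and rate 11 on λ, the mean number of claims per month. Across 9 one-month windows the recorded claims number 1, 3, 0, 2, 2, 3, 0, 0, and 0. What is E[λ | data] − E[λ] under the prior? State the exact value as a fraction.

Total count: 1 + 3 + 0 + 2 + 2 + 3 + 0 + 0 + 0 = 11.
Total exposure: 9 months.
Gamma(α, β) with Poisson data over total exposure Σt gives posterior Gamma(α+Σx, β+Σt) = Gamma(16, 20).
Posterior mean = 16/20 = 4/5; prior mean = 5/11 = 5/11. Difference = 4/5 − 5/11 = 19/55.

19/55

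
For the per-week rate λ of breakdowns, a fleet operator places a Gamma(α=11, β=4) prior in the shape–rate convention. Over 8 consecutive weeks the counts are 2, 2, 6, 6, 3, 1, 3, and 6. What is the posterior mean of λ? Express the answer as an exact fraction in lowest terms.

10/3

Total count: 2 + 2 + 6 + 6 + 3 + 1 + 3 + 6 = 29.
Total exposure: 8 weeks.
The Gamma prior is conjugate for the Poisson rate, so λ | data ~ Gamma(11+29, 4+8) = Gamma(40, 12).
Posterior mean = α'/β' = 40/12 = 10/3.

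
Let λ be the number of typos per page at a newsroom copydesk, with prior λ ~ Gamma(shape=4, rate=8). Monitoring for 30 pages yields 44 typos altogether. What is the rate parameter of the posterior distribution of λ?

38

Total count 44 over total exposure 30 pages.
The Gamma prior is conjugate for the Poisson rate, so λ | data ~ Gamma(4+44, 8+30) = Gamma(48, 38).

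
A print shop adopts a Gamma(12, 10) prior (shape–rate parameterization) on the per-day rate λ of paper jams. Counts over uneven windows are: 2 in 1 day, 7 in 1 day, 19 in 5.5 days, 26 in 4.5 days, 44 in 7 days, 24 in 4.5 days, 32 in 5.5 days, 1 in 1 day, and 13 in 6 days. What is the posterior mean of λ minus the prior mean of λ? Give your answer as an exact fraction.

Total count: 2 + 7 + 19 + 26 + 44 + 24 + 32 + 1 + 13 = 168.
Total exposure: 1 + 1 + 5.5 + 4.5 + 7 + 4.5 + 5.5 + 1 + 6 = 36 days.
The Gamma prior is conjugate for the Poisson rate, so λ | data ~ Gamma(12+168, 10+36) = Gamma(180, 46).
Posterior mean = 180/46 = 90/23; prior mean = 12/10 = 6/5. Difference = 90/23 − 6/5 = 312/115.

312/115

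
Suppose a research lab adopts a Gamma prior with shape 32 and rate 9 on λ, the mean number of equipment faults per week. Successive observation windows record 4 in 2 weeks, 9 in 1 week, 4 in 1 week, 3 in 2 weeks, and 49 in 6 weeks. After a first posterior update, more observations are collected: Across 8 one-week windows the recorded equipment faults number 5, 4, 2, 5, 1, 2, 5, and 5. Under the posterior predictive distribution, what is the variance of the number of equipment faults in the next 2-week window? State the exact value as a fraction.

8060/841

Total count: 4 + 9 + 4 + 3 + 49 = 69.
Total exposure: 2 + 1 + 1 + 2 + 6 = 12 weeks.
After the first batch: Gamma(32 + 69, 9 + 12) = Gamma(101, 21).
Total count: 5 + 4 + 2 + 5 + 1 + 2 + 5 + 5 = 29.
Total exposure: 8 weeks.
After the second batch: Gamma(101 + 29, 21 + 8) = Gamma(130, 29).
The posterior predictive for a window of length T is Negative Binomial with variance T·α'·(β'+T)/β'² = 2·130·31/841 = 8060/841.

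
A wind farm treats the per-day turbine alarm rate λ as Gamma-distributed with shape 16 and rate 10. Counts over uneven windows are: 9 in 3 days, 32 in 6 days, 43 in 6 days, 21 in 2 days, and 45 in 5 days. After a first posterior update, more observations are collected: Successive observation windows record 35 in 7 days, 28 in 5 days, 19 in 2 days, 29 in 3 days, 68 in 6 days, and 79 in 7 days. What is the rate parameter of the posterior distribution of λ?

62

Total count: 9 + 32 + 43 + 21 + 45 = 150.
Total exposure: 3 + 6 + 6 + 2 + 5 = 22 days.
After the first batch: Gamma(16 + 150, 10 + 22) = Gamma(166, 32).
Total count: 35 + 28 + 19 + 29 + 68 + 79 = 258.
Total exposure: 7 + 5 + 2 + 3 + 6 + 7 = 30 days.
After the second batch: Gamma(166 + 258, 32 + 30) = Gamma(424, 62).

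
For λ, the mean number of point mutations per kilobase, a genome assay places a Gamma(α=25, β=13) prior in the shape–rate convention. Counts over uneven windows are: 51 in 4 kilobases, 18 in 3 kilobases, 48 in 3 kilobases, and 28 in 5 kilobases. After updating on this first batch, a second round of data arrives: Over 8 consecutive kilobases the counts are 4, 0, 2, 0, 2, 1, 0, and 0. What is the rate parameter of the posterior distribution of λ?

36

Total count: 51 + 18 + 48 + 28 = 145.
Total exposure: 4 + 3 + 3 + 5 = 15 kilobases.
After the first batch: Gamma(25 + 145, 13 + 15) = Gamma(170, 28).
Total count: 4 + 0 + 2 + 0 + 2 + 1 + 0 + 0 = 9.
Total exposure: 8 kilobases.
After the second batch: Gamma(170 + 9, 28 + 8) = Gamma(179, 36).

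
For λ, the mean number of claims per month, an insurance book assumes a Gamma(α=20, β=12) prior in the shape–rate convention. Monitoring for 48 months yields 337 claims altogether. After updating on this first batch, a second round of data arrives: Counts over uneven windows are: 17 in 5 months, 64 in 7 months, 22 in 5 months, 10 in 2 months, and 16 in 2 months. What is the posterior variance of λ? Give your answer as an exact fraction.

Total count 337 over total exposure 48 months.
After the first batch: Gamma(20 + 337, 12 + 48) = Gamma(357, 60).
Total count: 17 + 64 + 22 + 10 + 16 = 129.
Total exposure: 5 + 7 + 5 + 2 + 2 = 21 months.
After the second batch: Gamma(357 + 129, 60 + 21) = Gamma(486, 81).
Posterior variance = α'/β'² = 486/6561 = 2/27.

2/27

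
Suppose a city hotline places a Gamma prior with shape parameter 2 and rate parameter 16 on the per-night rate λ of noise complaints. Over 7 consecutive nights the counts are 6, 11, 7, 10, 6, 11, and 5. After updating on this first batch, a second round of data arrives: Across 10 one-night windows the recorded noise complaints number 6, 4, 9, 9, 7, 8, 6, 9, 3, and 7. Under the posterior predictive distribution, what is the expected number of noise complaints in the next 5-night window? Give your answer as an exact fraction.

210/11

Total count: 6 + 11 + 7 + 10 + 6 + 11 + 5 = 56.
Total exposure: 7 nights.
After the first batch: Gamma(2 + 56, 16 + 7) = Gamma(58, 23).
Total count: 6 + 4 + 9 + 9 + 7 + 8 + 6 + 9 + 3 + 7 = 68.
Total exposure: 10 nights.
After the second batch: Gamma(58 + 68, 23 + 10) = Gamma(126, 33).
Predictive mean over a 5-night window = T·E[λ|data] = 5·126/33 = 210/11.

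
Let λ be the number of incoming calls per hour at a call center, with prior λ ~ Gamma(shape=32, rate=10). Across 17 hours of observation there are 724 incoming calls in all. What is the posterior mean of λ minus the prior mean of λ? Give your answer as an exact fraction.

Total count 724 over total exposure 17 hours.
By Gamma–Poisson conjugacy, the posterior is Gamma(α + Σx, β + Σt) = Gamma(32 + 724, 10 + 17) = Gamma(756, 27).
Posterior mean = 756/27 = 28; prior mean = 32/10 = 16/5. Difference = 28 − 16/5 = 124/5.

124/5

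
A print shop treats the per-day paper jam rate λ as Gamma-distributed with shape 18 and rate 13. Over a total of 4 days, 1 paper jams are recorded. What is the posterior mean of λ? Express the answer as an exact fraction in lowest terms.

Total count 1 over total exposure 4 days.
Gamma(α, β) with Poisson data over total exposure Σt gives posterior Gamma(α+Σx, β+Σt) = Gamma(19, 17).
Posterior mean = α'/β' = 19/17.

19/17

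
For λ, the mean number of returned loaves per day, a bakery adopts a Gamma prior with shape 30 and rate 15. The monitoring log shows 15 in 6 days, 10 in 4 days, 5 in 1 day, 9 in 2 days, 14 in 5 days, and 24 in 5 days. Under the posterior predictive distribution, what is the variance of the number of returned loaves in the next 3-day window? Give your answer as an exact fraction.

13161/1444

Total count: 15 + 10 + 5 + 9 + 14 + 24 = 77.
Total exposure: 6 + 4 + 1 + 2 + 5 + 5 = 23 days.
The Gamma prior is conjugate for the Poisson rate, so λ | data ~ Gamma(30+77, 15+23) = Gamma(107, 38).
The posterior predictive for a window of length T is Negative Binomial with variance T·α'·(β'+T)/β'² = 3·107·41/1444 = 13161/1444.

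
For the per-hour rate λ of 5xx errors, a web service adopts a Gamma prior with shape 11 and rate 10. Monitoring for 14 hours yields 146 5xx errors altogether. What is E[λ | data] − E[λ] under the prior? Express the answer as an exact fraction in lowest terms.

653/120

Total count 146 over total exposure 14 hours.
Posterior: α' = 11 + 146 = 157, β' = 10 + 14 = 24.
Posterior mean = 157/24 = 157/24; prior mean = 11/10 = 11/10. Difference = 157/24 − 11/10 = 653/120.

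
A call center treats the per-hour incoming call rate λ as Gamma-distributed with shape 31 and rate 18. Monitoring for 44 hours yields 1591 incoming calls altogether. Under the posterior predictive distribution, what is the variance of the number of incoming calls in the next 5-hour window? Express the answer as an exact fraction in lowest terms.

Total count 1591 over total exposure 44 hours.
Gamma(α, β) with Poisson data over total exposure Σt gives posterior Gamma(α+Σx, β+Σt) = Gamma(1622, 62).
The posterior predictive for a window of length T is Negative Binomial with variance T·α'·(β'+T)/β'² = 5·1622·67/3844 = 271685/1922.

271685/1922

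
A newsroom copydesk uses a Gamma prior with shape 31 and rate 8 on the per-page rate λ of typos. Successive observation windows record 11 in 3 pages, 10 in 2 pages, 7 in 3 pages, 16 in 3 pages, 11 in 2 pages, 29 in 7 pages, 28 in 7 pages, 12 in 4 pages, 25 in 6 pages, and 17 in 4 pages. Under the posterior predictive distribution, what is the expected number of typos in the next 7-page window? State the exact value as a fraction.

Total count: 11 + 10 + 7 + 16 + 11 + 29 + 28 + 12 + 25 + 17 = 166.
Total exposure: 3 + 2 + 3 + 3 + 2 + 7 + 7 + 4 + 6 + 4 = 41 pages.
The Gamma prior is conjugate for the Poisson rate, so λ | data ~ Gamma(31+166, 8+41) = Gamma(197, 49).
Predictive mean over a 7-page window = T·E[λ|data] = 7·197/49 = 197/7.

197/7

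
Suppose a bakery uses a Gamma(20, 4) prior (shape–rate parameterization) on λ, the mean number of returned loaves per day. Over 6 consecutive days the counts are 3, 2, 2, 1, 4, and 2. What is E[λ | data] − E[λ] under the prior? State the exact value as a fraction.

-8/5

Total count: 3 + 2 + 2 + 1 + 4 + 2 = 14.
Total exposure: 6 days.
Conjugate update: add total count to the shape and total exposure to the rate, giving Gamma(34, 10).
Posterior mean = 34/10 = 17/5; prior mean = 20/4 = 5. Difference = 17/5 − 5 = -8/5.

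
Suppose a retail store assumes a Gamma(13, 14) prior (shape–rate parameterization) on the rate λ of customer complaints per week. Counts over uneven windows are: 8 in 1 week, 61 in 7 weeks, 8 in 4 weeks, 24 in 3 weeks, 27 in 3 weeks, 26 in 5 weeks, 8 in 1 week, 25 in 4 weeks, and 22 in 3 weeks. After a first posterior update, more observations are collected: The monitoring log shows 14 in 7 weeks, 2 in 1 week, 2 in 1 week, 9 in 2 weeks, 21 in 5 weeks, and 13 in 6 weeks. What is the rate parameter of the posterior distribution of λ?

67

Total count: 8 + 61 + 8 + 24 + 27 + 26 + 8 + 25 + 22 = 209.
Total exposure: 1 + 7 + 4 + 3 + 3 + 5 + 1 + 4 + 3 = 31 weeks.
After the first batch: Gamma(13 + 209, 14 + 31) = Gamma(222, 45).
Total count: 14 + 2 + 2 + 9 + 21 + 13 = 61.
Total exposure: 7 + 1 + 1 + 2 + 5 + 6 = 22 weeks.
After the second batch: Gamma(222 + 61, 45 + 22) = Gamma(283, 67).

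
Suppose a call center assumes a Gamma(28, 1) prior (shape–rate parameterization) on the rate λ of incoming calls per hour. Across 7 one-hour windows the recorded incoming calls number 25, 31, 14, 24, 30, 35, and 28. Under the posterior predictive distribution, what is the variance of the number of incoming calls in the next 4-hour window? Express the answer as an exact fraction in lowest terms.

645/4

Total count: 25 + 31 + 14 + 24 + 30 + 35 + 28 = 187.
Total exposure: 7 hours.
The Gamma prior is conjugate for the Poisson rate, so λ | data ~ Gamma(28+187, 1+7) = Gamma(215, 8).
The posterior predictive for a window of length T is Negative Binomial with variance T·α'·(β'+T)/β'² = 4·215·12/64 = 645/4.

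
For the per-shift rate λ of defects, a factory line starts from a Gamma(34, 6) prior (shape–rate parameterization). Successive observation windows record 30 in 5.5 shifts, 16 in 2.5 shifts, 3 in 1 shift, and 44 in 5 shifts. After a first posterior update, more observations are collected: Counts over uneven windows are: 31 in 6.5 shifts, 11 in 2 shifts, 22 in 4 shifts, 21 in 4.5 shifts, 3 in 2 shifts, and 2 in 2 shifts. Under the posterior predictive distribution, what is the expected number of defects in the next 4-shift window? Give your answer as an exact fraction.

868/41

Total count: 30 + 16 + 3 + 44 = 93.
Total exposure: 5.5 + 2.5 + 1 + 5 = 14 shifts.
After the first batch: Gamma(34 + 93, 6 + 14) = Gamma(127, 20).
Total count: 31 + 11 + 22 + 21 + 3 + 2 = 90.
Total exposure: 6.5 + 2 + 4 + 4.5 + 2 + 2 = 21 shifts.
After the second batch: Gamma(127 + 90, 20 + 21) = Gamma(217, 41).
Predictive mean over a 4-shift window = T·E[λ|data] = 4·217/41 = 868/41.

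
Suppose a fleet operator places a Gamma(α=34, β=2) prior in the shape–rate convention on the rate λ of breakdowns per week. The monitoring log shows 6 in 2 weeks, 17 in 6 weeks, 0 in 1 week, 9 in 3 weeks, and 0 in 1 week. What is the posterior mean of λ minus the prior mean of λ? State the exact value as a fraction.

-63/5

Total count: 6 + 17 + 0 + 9 + 0 = 32.
Total exposure: 2 + 6 + 1 + 3 + 1 = 13 weeks.
Posterior: α' = 34 + 32 = 66, β' = 2 + 13 = 15.
Posterior mean = 66/15 = 22/5; prior mean = 34/2 = 17. Difference = 22/5 − 17 = -63/5.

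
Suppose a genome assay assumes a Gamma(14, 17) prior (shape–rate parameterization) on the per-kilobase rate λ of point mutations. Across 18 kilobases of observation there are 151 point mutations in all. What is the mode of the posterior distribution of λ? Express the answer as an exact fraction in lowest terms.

164/35

Total count 151 over total exposure 18 kilobases.
By Gamma–Poisson conjugacy, the posterior is Gamma(α + Σx, β + Σt) = Gamma(14 + 151, 17 + 18) = Gamma(165, 35).
Posterior mode = (α'−1)/β' = 164/35.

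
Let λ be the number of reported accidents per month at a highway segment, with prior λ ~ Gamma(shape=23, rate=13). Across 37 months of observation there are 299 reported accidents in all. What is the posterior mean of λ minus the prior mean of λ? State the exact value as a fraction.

Total count 299 over total exposure 37 months.
Gamma(α, β) with Poisson data over total exposure Σt gives posterior Gamma(α+Σx, β+Σt) = Gamma(322, 50).
Posterior mean = 322/50 = 161/25; prior mean = 23/13 = 23/13. Difference = 161/25 − 23/13 = 1518/325.

1518/325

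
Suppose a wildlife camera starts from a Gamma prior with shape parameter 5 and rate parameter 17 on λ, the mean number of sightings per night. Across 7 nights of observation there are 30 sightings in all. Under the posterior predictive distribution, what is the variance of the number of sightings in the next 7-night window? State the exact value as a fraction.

7595/576

Total count 30 over total exposure 7 nights.
Gamma(α, β) with Poisson data over total exposure Σt gives posterior Gamma(α+Σx, β+Σt) = Gamma(35, 24).
The posterior predictive for a window of length T is Negative Binomial with variance T·α'·(β'+T)/β'² = 7·35·31/576 = 7595/576.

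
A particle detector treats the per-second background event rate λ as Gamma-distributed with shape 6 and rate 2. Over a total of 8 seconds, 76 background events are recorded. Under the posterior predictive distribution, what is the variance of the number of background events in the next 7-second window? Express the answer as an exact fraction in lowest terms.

4879/50

Total count 76 over total exposure 8 seconds.
Conjugate update: add total count to the shape and total exposure to the rate, giving Gamma(82, 10).
The posterior predictive for a window of length T is Negative Binomial with variance T·α'·(β'+T)/β'² = 7·82·17/100 = 4879/50.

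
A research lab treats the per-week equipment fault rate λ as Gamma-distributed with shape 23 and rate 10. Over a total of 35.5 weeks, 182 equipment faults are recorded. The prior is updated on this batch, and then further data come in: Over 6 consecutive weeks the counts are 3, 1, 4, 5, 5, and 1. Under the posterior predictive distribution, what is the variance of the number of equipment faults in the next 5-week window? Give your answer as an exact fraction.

Total count 182 over total exposure 35.5 weeks.
After the first batch: Gamma(23 + 182, 10 + 35.5) = Gamma(205, 91/2).
Total count: 3 + 1 + 4 + 5 + 5 + 1 = 19.
Total exposure: 6 weeks.
After the second batch: Gamma(205 + 19, 91/2 + 6) = Gamma(224, 103/2).
The posterior predictive for a window of length T is Negative Binomial with variance T·α'·(β'+T)/β'² = 5·224·(113/2)/(10609/4) = 253120/10609.

253120/10609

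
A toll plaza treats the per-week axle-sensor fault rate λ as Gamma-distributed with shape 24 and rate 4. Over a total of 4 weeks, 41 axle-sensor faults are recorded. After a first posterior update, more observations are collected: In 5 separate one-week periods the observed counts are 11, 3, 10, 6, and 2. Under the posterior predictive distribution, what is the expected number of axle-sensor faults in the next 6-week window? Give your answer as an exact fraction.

Total count 41 over total exposure 4 weeks.
After the first batch: Gamma(24 + 41, 4 + 4) = Gamma(65, 8).
Total count: 11 + 3 + 10 + 6 + 2 = 32.
Total exposure: 5 weeks.
After the second batch: Gamma(65 + 32, 8 + 5) = Gamma(97, 13).
Predictive mean over a 6-week window = T·E[λ|data] = 6·97/13 = 582/13.

582/13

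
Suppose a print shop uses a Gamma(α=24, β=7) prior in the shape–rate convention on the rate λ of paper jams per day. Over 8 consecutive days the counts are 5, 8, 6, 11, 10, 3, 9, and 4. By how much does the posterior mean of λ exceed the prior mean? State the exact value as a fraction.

Total count: 5 + 8 + 6 + 11 + 10 + 3 + 9 + 4 = 56.
Total exposure: 8 days.
Conjugate update: add total count to the shape and total exposure to the rate, giving Gamma(80, 15).
Posterior mean = 80/15 = 16/3; prior mean = 24/7 = 24/7. Difference = 16/3 − 24/7 = 40/21.

40/21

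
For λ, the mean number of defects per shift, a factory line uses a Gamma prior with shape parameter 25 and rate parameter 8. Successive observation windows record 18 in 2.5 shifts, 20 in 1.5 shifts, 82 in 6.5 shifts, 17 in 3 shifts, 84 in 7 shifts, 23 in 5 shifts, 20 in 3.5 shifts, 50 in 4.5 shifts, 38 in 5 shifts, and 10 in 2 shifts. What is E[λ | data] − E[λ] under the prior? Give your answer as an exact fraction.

3767/776

Total count: 18 + 20 + 82 + 17 + 84 + 23 + 20 + 50 + 38 + 10 = 362.
Total exposure: 2.5 + 1.5 + 6.5 + 3 + 7 + 5 + 3.5 + 4.5 + 5 + 2 = 40.5 shifts.
By Gamma–Poisson conjugacy, the posterior is Gamma(α + Σx, β + Σt) = Gamma(25 + 362, 8 + 40.5) = Gamma(387, 97/2).
Posterior mean = 387/(97/2) = 774/97; prior mean = 25/8 = 25/8. Difference = 774/97 − 25/8 = 3767/776.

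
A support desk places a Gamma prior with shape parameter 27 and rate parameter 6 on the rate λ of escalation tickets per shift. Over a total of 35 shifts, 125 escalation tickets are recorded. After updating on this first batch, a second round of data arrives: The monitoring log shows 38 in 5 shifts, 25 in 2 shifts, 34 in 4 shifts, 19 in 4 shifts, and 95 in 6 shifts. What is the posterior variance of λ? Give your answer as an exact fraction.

363/3844

Total count 125 over total exposure 35 shifts.
After the first batch: Gamma(27 + 125, 6 + 35) = Gamma(152, 41).
Total count: 38 + 25 + 34 + 19 + 95 = 211.
Total exposure: 5 + 2 + 4 + 4 + 6 = 21 shifts.
After the second batch: Gamma(152 + 211, 41 + 21) = Gamma(363, 62).
Posterior variance = α'/β'² = 363/3844.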